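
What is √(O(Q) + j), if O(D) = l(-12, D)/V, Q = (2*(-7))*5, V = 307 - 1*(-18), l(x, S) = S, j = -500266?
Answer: 2*I*√528406190/65 ≈ 707.29*I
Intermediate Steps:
V = 325 (V = 307 + 18 = 325)
Q = -70 (Q = -14*5 = -70)
O(D) = D/325
√(O(Q) + j) = √((1/325)*(-70) - 500266) = √(-14/65 - 500266) = √(-32517304/65) = 2*I*√528406190/65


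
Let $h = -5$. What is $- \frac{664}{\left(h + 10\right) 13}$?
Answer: $- \frac{664}{65} \approx -10.215$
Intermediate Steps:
$- \frac{664}{\left(h + 10\right) 13} = - \frac{664}{\left(-5 + 10\right) 13} = - \frac{664}{5 \cdot 13} = - \frac{664}{65}$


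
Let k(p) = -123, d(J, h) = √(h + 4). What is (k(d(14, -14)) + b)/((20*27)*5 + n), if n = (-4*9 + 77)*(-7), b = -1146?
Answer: -1269/2413 ≈ -0.52590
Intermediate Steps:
d(J, h) = √(4 + h)
n = -287 (n = (-36 + 77)*(-7) = 41*(-7) = -287)
(k(d(14, -14)) + b)/((20*27)*5 + n) = (-123 - 1146)/((20*27)*5 - 287) = -1269/(540*5 - 287) = -1269/(2700 - 287) = -1269/2413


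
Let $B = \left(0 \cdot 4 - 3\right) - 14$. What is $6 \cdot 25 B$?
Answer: $-2550$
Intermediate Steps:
$B = -17$ ($B = \left(0 - 3\right) - 14 = -3 - 14 = -17$)
$6 \cdot 25 B = 6 \cdot 25 \left(-17\right) = 150 \left(-17\right) = -2550$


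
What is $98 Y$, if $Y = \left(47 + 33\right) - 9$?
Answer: $6958$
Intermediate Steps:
$Y = 71$ ($Y = 80 - 9 = 71$)
$98 Y = 98 \cdot 71 = 6958$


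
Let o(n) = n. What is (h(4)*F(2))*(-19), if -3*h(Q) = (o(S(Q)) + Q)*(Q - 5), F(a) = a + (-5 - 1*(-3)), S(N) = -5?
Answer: 0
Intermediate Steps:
F(a) = -2 + a (F(a) = a + (-5 + 3) = a - 2 = -2 + a)
h(Q) = -(-5 + Q)**2/3 (h(Q) = -(-5 + Q)*(Q - 5)/3 = -(-5 + Q)*(-5 + Q)/3 = -(-5 + Q)**2/3)
(h(4)*F(2))*(-19) = ((-25/3 - 1/3*4**2 + (10/3)*4)*(-2 + 2))*(-19) = ((-25/3 - 1/3*16 + 40/3)*0)*(-19) = ((-25/3 - 16/3 + 40/3)*0)*(-19) = -1/3*0*(-19) = 0*(-19) = 0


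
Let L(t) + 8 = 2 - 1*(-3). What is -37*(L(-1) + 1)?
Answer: 74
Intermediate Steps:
L(t) = -3 (L(t) = -8 + (2 - 1*(-3)) = -8 + (2 + 3) = -8 + 5 = -3)
-37*(L(-1) + 1) = -37*(-3 + 1) = -37*(-2) = 74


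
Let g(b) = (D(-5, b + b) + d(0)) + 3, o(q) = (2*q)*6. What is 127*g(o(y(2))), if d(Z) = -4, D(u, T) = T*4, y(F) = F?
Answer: 24257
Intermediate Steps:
D(u, T) = 4*T
o(q) = 12*q
g(b) = -1 + 8*b (g(b) = (4*(b + b) - 4) + 3 = (4*(2*b) - 4) + 3 = (8*b - 4) + 3 = (-4 + 8*b) + 3 = -1 + 8*b)
127*g(o(y(2))) = 127*(-1 + 8*(12*2)) = 127*(-1 + 8*24) = 127*(-1 + 192) = 127*191 = 24257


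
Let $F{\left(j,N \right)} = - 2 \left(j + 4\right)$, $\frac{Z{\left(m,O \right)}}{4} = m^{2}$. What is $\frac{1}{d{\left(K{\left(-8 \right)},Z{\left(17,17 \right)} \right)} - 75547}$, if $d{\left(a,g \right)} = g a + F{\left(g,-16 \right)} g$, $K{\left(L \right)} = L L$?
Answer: $- \frac{1}{2683483} \approx -3.7265 \cdot 10^{-7}$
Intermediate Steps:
$Z{\left(m,O \right)} = 4 m^{2}$
$K{\left(L \right)} = L^{2}$
$F{\left(j,N \right)} = -8 - 2 j$ ($F{\left(j,N \right)} = - 2 \left(4 + j\right) = -8 - 2 j$)
$d{\left(a,g \right)} = a g + g \left(-8 - 2 g\right)$ ($d{\left(a,g \right)} = g a + \left(-8 - 2 g\right) g = a g + g \left(-8 - 2 g\right)$)
$\frac{1}{d{\left(K{\left(-8 \right)},Z{\left(17,17 \right)} \right)} - 75547} = \frac{1}{4 \cdot 17^{2} \left(-8 + \left(-8\right)^{2} - 2 \cdot 4 \cdot 17^{2}\right) - 75547} = \frac{1}{4 \cdot 289 \left(-8 + 64 - 2 \cdot 4 \cdot 289\right) - 75547} = \frac{1}{1156 \left(-8 + 64 - 2312\right) - 75547} = \frac{1}{1156 \left(-2256\right) - 75547} = \frac{1}{-2607936 - 75547} = \frac{1}{-2683483} = - \frac{1}{2683483}$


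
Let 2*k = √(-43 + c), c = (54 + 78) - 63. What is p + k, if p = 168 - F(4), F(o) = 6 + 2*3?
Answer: 156 + √26/2 ≈ 158.55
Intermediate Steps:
c = 69 (c = 132 - 63 = 69)
F(o) = 12 (F(o) = 6 + 6 = 12)
k = √26/2 (k = √(-43 + 69)/2 = √26/2 ≈ 2.5495)
p = 156 (p = 168 - 1*12 = 168 - 12 = 156)
p + k = 156 + √26/2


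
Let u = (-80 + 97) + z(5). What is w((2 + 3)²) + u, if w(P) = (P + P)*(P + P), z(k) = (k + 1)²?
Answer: 2553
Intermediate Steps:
z(k) = (1 + k)²
w(P) = 4*P² (w(P) = (2*P)*(2*P) = 4*P²)
u = 53 (u = (-80 + 97) + (1 + 5)² = 17 + 6² = 17 + 36 = 53)
w((2 + 3)²) + u = 4*((2 + 3)²)² + 53 = 4*(5²)² + 53 = 4*25² + 53 = 4*625 + 53 = 2500 + 53 = 2553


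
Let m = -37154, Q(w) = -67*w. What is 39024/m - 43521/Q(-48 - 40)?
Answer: -923532369/109529992 ≈ -8.4318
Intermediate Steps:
39024/m - 43521/Q(-48 - 40) = 39024/(-37154) - 43521*(-1/(67*(-48 - 40))) = 39024*(-1/37154) - 43521/((-67*(-88))) = -19512/18577 - 43521/5896 = -923532369/109529992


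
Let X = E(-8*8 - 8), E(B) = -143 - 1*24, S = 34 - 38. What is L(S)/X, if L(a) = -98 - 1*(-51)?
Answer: 47/167 ≈ 0.28144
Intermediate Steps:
S = -4
L(a) = -47 (L(a) = -98 + 51 = -47)
E(B) = -167 (E(B) = -143 - 24 = -167)
X = -167
L(S)/X = -47/(-167) = -47*(-1/167) = 47/167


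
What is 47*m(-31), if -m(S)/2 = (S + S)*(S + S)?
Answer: -361336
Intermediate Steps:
m(S) = -8*S² (m(S) = -2*(S + S)*(S + S) = -2*2*S*2*S = -8*S²)
47*m(-31) = 47*(-8*(-31)²) = 47*(-8*961) = 47*(-7688) = -361336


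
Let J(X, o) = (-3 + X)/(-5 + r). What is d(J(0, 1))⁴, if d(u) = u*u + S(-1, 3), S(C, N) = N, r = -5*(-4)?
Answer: 33362176/390625 ≈ 85.407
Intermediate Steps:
r = 20
J(X, o) = -⅕ + X/15 (J(X, o) = (-3 + X)/(-5 + 20) = (-3 + X)/15 = (-3 + X)*(1/15) = -⅕ + X/15)
d(u) = 3 + u² (d(u) = u*u + 3 = u² + 3 = 3 + u²)
d(J(0, 1))⁴ = (3 + (-⅕ + (1/15)*0)²)⁴ = (3 + (-⅕ + 0)²)⁴ = (3 + (-⅕)²)⁴ = (3 + 1/25)⁴ = (76/25)⁴ = 33362176/390625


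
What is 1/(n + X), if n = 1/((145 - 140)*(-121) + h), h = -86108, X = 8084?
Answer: 86713/700987891 ≈ 0.00012370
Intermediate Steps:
n = -1/86713 (n = 1/((145 - 140)*(-121) - 86108) = 1/(5*(-121) - 86108) = 1/(-605 - 86108) = 1/(-86713) = -1/86713 ≈ -1.1532e-5)
1/(n + X) = 1/(-1/86713 + 8084) = 1/(700987891/86713) = 86713/700987891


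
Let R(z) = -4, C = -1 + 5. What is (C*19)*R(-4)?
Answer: -304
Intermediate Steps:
C = 4
(C*19)*R(-4) = (4*19)*(-4) = 76*(-4) = -304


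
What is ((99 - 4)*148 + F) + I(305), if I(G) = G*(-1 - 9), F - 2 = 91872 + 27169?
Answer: 130053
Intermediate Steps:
F = 119043 (F = 2 + (91872 + 27169) = 2 + 119041 = 119043)
I(G) = -10*G (I(G) = G*(-10) = -10*G)
((99 - 4)*148 + F) + I(305) = ((99 - 4)*148 + 119043) - 10*305 = (95*148 + 119043) - 3050 = (14060 + 119043) - 3050 = 133103 - 3050 = 130053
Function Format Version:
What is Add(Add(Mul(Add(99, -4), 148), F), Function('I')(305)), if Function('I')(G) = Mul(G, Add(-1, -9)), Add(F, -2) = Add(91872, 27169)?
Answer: 130053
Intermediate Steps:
F = 119043 (F = Add(2, Add(91872, 27169)) = Add(2, 119041) = 119043)
Function('I')(G) = Mul(-10, G) (Function('I')(G) = Mul(G, -10) = Mul(-10, G))
Add(Add(Mul(Add(99, -4), 148), F), Function('I')(305)) = Add(Add(Mul(Add(99, -4), 148), 119043), Mul(-10, 305)) = Add(Add(Mul(95, 148), 119043), -3050) = Add(Add(14060, 119043), -3050) = Add(133103, -3050) = 130053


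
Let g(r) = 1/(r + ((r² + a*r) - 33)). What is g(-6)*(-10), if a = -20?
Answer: -10/117 ≈ -0.085470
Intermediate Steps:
g(r) = 1/(-33 + r² - 19*r) (g(r) = 1/(r + ((r² - 20*r) - 33)) = 1/(r + (-33 + r² - 20*r)) = 1/(-33 + r² - 19*r))
g(-6)*(-10) = -10/(-33 + (-6)² - 19*(-6)) = -10/(-33 + 36 + 114) = -10/117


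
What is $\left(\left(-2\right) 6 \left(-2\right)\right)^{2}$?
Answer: $576$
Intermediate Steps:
$\left(\left(-2\right) 6 \left(-2\right)\right)^{2} = \left(\left(-12\right) \left(-2\right)\right)^{2} = 24^{2} = 576$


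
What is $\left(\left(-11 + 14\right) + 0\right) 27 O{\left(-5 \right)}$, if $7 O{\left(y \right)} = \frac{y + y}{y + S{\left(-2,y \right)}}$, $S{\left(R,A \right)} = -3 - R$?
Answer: $\frac{135}{7} \approx 19.286$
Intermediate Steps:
$O{\left(y \right)} = \frac{2 y}{7 \left(-1 + y\right)}$ ($O{\left(y \right)} = \frac{\left(y + y\right) \frac{1}{y - 1}}{7} = \frac{2 y \frac{1}{y + \left(-3 + 2\right)}}{7} = \frac{2 y \frac{1}{y - 1}}{7} = \frac{2 y \frac{1}{-1 + y}}{7} = \frac{2 y}{7 \left(-1 + y\right)}$)
$\left(\left(-11 + 14\right) + 0\right) 27 O{\left(-5 \right)} = \left(\left(-11 + 14\right) + 0\right) 27 \cdot \frac{2}{7} \left(-5\right) \frac{1}{-1 - 5} = \left(3 + 0\right) 27 \cdot \frac{2}{7} \left(-5\right) \frac{1}{-6} = 3 \cdot 27 \cdot \frac{2}{7} \left(-5\right) \left(- \frac{1}{6}\right) = 81 \cdot \frac{5}{21} = \frac{135}{7}$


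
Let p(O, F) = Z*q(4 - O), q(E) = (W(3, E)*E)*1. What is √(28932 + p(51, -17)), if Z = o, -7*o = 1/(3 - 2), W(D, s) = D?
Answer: √1418655/7 ≈ 170.15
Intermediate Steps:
q(E) = 3*E (q(E) = (3*E)*1 = 3*E)
o = -⅐ (o = -1/(7*(3 - 2)) = -⅐/1 = -⅐*1 = -⅐ ≈ -0.14286)
Z = -⅐ ≈ -0.14286
p(O, F) = -12/7 + 3*O/7 (p(O, F) = -3*(4 - O)/7 = -(12 - 3*O)/7 = -12/7 + 3*O/7)
√(28932 + p(51, -17)) = √(28932 + (-12/7 + (3/7)*51)) = √(28932 + (-12/7 + 153/7)) = √(28932 + 141/7) = √(202665/7) = √1418655/7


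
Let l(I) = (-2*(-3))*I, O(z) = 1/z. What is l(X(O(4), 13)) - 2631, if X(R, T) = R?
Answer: -5259/2 ≈ -2629.5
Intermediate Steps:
l(I) = 6*I
l(X(O(4), 13)) - 2631 = 6/4 - 2631 = 6*(1/4) - 2631 = 3/2 - 2631 = -5259/2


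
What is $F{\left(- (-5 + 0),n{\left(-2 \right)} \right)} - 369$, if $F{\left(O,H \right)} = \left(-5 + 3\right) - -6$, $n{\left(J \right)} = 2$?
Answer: $-365$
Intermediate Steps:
$F{\left(O,H \right)} = 4$ ($F{\left(O,H \right)} = -2 + 6 = 4$)
$F{\left(- (-5 + 0),n{\left(-2 \right)} \right)} - 369 = 4 - 369 = -365$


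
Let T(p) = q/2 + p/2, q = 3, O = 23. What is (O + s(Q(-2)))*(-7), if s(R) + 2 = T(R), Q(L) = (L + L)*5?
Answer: -175/2 ≈ -87.500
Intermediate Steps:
Q(L) = 10*L (Q(L) = (2*L)*5 = 10*L)
T(p) = 3/2 + p/2
s(R) = -1/2 + R/2 (s(R) = -2 + (3/2 + R/2) = -1/2 + R/2)
(O + s(Q(-2)))*(-7) = (23 + (-1/2 + (10*(-2))/2))*(-7) = (23 + (-1/2 + (1/2)*(-20)))*(-7) = (23 + (-1/2 - 10))*(-7) = (23 - 21/2)*(-7) = (25/2)*(-7) = -175/2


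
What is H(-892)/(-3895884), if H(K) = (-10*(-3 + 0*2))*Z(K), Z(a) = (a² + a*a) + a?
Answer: -3976090/324657 ≈ -12.247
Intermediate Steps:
Z(a) = a + 2*a² (Z(a) = (a² + a²) + a = 2*a² + a = a + 2*a²)
H(K) = 30*K*(1 + 2*K) (H(K) = (-10*(-3 + 0*2))*(K*(1 + 2*K)) = (-10*(-3 + 0))*(K*(1 + 2*K)) = (-10*(-3))*(K*(1 + 2*K)) = 30*(K*(1 + 2*K)) = 30*K*(1 + 2*K))
H(-892)/(-3895884) = (30*(-892)*(1 + 2*(-892)))/(-3895884) = (30*(-892)*(1 - 1784))*(-1/3895884) = (30*(-892)*(-1783))*(-1/3895884) = 47713080*(-1/3895884) = -3976090/324657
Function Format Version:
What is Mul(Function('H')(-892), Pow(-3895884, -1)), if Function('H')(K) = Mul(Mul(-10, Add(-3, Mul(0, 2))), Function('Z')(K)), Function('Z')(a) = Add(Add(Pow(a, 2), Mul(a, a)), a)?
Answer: Rational(-3976090, 324657) ≈ -12.247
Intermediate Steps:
Function('Z')(a) = Add(a, Mul(2, Pow(a, 2))) (Function('Z')(a) = Add(Add(Pow(a, 2), Pow(a, 2)), a) = Add(Mul(2, Pow(a, 2)), a) = Add(a, Mul(2, Pow(a, 2))))
Function('H')(K) = Mul(30, K, Add(1, Mul(2, K))) (Function('H')(K) = Mul(Mul(-10, Add(-3, Mul(0, 2))), Mul(K, Add(1, Mul(2, K)))) = Mul(Mul(-10, Add(-3, 0)), Mul(K, Add(1, Mul(2, K)))) = Mul(Mul(-10, -3), Mul(K, Add(1, Mul(2, K)))) = Mul(30, Mul(K, Add(1, Mul(2, K)))) = Mul(30, K, Add(1, Mul(2, K))))
Mul(Function('H')(-892), Pow(-3895884, -1)) = Mul(Mul(30, -892, Add(1, Mul(2, -892))), Pow(-3895884, -1)) = Mul(Mul(30, -892, Add(1, -1784)), Rational(-1, 3895884)) = Mul(Mul(30, -892, -1783), Rational(-1, 3895884)) = Mul(47713080, Rational(-1, 3895884)) = Rational(-3976090, 324657)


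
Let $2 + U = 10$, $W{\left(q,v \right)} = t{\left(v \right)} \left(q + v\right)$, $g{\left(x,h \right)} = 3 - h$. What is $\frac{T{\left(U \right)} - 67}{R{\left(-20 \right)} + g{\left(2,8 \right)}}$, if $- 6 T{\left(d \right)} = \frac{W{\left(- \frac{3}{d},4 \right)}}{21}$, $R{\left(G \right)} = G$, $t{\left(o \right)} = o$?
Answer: $\frac{16913}{6300} \approx 2.6846$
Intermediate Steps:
$W{\left(q,v \right)} = v \left(q + v\right)$
$U = 8$ ($U = -2 + 10 = 8$)
$T{\left(d \right)} = - \frac{8}{63} + \frac{2}{21 d}$ ($T{\left(d \right)} = - \frac{4 \left(- \frac{3}{d} + 4\right) \frac{1}{21}}{6} = - \frac{4 \left(4 - \frac{3}{d}\right) \frac{1}{21}}{6} = - \frac{\left(16 - \frac{12}{d}\right) \frac{1}{21}}{6} = - \frac{\frac{16}{21} - \frac{4}{7 d}}{6} = - \frac{8}{63} + \frac{2}{21 d}$)
$\frac{T{\left(U \right)} - 67}{R{\left(-20 \right)} + g{\left(2,8 \right)}} = \frac{\frac{2 \left(3 - 32\right)}{63 \cdot 8} - 67}{-20 + \left(3 - 8\right)} = \frac{\frac{2}{63} \cdot \frac{1}{8} \left(3 - 32\right) - 67}{-20 + \left(3 - 8\right)} = \frac{\frac{2}{63} \cdot \frac{1}{8} \left(-29\right) - 67}{-20 - 5} = \frac{- \frac{29}{252} - 67}{-25} = \left(- \frac{16913}{252}\right) \left(- \frac{1}{25}\right) = \frac{16913}{6300}$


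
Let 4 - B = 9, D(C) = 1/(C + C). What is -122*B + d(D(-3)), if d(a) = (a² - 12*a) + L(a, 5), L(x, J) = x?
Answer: 22027/36 ≈ 611.86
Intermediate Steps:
D(C) = 1/(2*C)
B = -5 (B = 4 - 1*9 = 4 - 9 = -5)
d(a) = a² - 11*a (d(a) = (a² - 12*a) + a = a² - 11*a)
-122*B + d(D(-3)) = -122*(-5) + ((½)/(-3))*(-11 + (½)/(-3)) = 610 + ((½)*(-⅓))*(-11 + (½)*(-⅓)) = 610 - (-11 - ⅙)/6 = 610 - ⅙*(-67/6) = 610 + 67/36 = 22027/36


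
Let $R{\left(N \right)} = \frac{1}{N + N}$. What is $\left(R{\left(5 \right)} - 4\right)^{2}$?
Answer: $\frac{1521}{100} \approx 15.21$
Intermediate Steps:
$R{\left(N \right)} = \frac{1}{2 N}$
$\left(R{\left(5 \right)} - 4\right)^{2} = \left(\frac{1}{2 \cdot 5} - 4\right)^{2} = \left(\frac{1}{2} \cdot \frac{1}{5} - 4\right)^{2} = \left(\frac{1}{10} - 4\right)^{2} = \left(- \frac{39}{10}\right)^{2} = \frac{1521}{100}$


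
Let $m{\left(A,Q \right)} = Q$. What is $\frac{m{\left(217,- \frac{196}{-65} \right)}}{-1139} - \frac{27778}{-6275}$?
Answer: $\frac{411062866}{92913925} \approx 4.4241$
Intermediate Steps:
$\frac{m{\left(217,- \frac{196}{-65} \right)}}{-1139} - \frac{27778}{-6275} = \frac{\left(-196\right) \frac{1}{-65}}{-1139} - \frac{27778}{-6275} = \left(-196\right) \left(- \frac{1}{65}\right) \left(- \frac{1}{1139}\right) - - \frac{27778}{6275} = \frac{196}{65} \left(- \frac{1}{1139}\right) + \frac{27778}{6275} = - \frac{196}{74035} + \frac{27778}{6275} = \frac{411062866}{92913925}$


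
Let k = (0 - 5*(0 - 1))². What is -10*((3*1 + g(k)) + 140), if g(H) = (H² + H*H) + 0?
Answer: -13930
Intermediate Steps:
k = 25 (k = (0 - 5*(-1))² = (0 + 5)² = 5² = 25)
g(H) = 2*H² (g(H) = (H² + H²) + 0 = 2*H² + 0 = 2*H²)
-10*((3*1 + g(k)) + 140) = -10*((3*1 + 2*25²) + 140) = -10*((3 + 2*625) + 140) = -10*((3 + 1250) + 140) = -10*(1253 + 140) = -10*1393 = -13930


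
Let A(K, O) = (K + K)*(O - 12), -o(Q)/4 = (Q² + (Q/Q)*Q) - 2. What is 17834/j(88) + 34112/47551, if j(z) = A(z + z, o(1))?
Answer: -351967723/100427712 ≈ -3.5047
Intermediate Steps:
o(Q) = 8 - 4*Q - 4*Q² (o(Q) = -4*((Q² + (Q/Q)*Q) - 2) = -4*((Q² + 1*Q) - 2) = -4*((Q² + Q) - 2) = -4*((Q + Q²) - 2) = -4*(-2 + Q + Q²) = 8 - 4*Q - 4*Q²)
A(K, O) = 2*K*(-12 + O) (A(K, O) = (2*K)*(-12 + O) = 2*K*(-12 + O))
j(z) = -48*z (j(z) = 2*(z + z)*(-12 + (8 - 4*1 - 4*1²)) = 2*(2*z)*(-12 + (8 - 4 - 4*1)) = 2*(2*z)*(-12 + (8 - 4 - 4)) = 2*(2*z)*(-12 + 0) = 2*(2*z)*(-12) = -48*z)
17834/j(88) + 34112/47551 = 17834/((-48*88)) + 34112/47551 = 17834/(-4224) + 34112*(1/47551) = 17834*(-1/4224) + 34112/47551 = -8917/2112 + 34112/47551 = -351967723/100427712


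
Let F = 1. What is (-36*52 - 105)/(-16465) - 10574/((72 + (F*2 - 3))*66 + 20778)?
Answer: -61879291/209632380 ≈ -0.29518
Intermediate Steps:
(-36*52 - 105)/(-16465) - 10574/((72 + (F*2 - 3))*66 + 20778) = (-36*52 - 105)/(-16465) - 10574/((72 + (1*2 - 3))*66 + 20778) = (-1872 - 105)*(-1/16465) - 10574/((72 + (2 - 3))*66 + 20778) = -1977*(-1/16465) - 10574/((72 - 1)*66 + 20778) = 1977/16465 - 10574/(71*66 + 20778) = 1977/16465 - 10574/(4686 + 20778) = 1977/16465 - 10574/25464 = 1977/16465 - 10574*1/25464 = 1977/16465 - 5287/12732 = -61879291/209632380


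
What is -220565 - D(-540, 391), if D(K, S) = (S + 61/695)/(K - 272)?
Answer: -62236690147/282170 ≈ -2.2056e+5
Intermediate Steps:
D(K, S) = (61/695 + S)/(-272 + K) (D(K, S) = (S + 61*(1/695))/(-272 + K) = (S + 61/695)/(-272 + K) = (61/695 + S)/(-272 + K))
-220565 - D(-540, 391) = -220565 - (61/695 + 391)/(-272 - 540) = -220565 - 271806/((-812)*695) = -220565 - (-1)*271806/(812*695) = -220565 - 1*(-135903/282170) = -220565 + 135903/282170 = -62236690147/282170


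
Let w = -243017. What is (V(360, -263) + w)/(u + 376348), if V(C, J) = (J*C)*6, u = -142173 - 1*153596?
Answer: -811097/80579 ≈ -10.066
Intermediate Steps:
u = -295769 (u = -142173 - 153596 = -295769)
V(C, J) = 6*C*J (V(C, J) = (C*J)*6 = 6*C*J)
(V(360, -263) + w)/(u + 376348) = (6*360*(-263) - 243017)/(-295769 + 376348) = (-568080 - 243017)/80579 = -811097*1/80579 = -811097/80579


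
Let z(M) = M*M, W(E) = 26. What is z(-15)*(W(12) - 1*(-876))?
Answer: 202950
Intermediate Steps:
z(M) = M²
z(-15)*(W(12) - 1*(-876)) = (-15)²*(26 - 1*(-876)) = 225*(26 + 876) = 225*902 = 202950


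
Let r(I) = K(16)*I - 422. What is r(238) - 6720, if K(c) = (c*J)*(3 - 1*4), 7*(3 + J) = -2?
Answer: 5370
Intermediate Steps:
J = -23/7 (J = -3 + (1/7)*(-2) = -3 - 2/7 = -23/7 ≈ -3.2857)
K(c) = 23*c/7 (K(c) = (c*(-23/7))*(3 - 1*4) = (-23*c/7)*(3 - 4) = -23*c/7*(-1) = 23*c/7)
r(I) = -422 + 368*I/7 (r(I) = ((23/7)*16)*I - 422 = 368*I/7 - 422 = -422 + 368*I/7)
r(238) - 6720 = (-422 + (368/7)*238) - 6720 = (-422 + 12512) - 6720 = 12090 - 6720 = 5370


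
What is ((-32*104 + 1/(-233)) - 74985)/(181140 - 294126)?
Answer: 3041155/4387623 ≈ 0.69312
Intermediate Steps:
((-32*104 + 1/(-233)) - 74985)/(181140 - 294126) = ((-3328 - 1/233) - 74985)/(-112986) = (-775425/233 - 74985)*(-1/112986) = -18246930/233*(-1/112986) = 3041155/4387623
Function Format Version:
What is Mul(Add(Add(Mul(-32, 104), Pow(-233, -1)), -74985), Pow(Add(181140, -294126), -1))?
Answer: Rational(3041155, 4387623) ≈ 0.69312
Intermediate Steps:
Mul(Add(Add(Mul(-32, 104), Pow(-233, -1)), -74985), Pow(Add(181140, -294126), -1)) = Mul(Add(Add(-3328, Rational(-1, 233)), -74985), Pow(-112986, -1)) = Mul(Add(Rational(-775425, 233), -74985), Rational(-1, 112986)) = Mul(Rational(-18246930, 233), Rational(-1, 112986)) = Rational(3041155, 4387623)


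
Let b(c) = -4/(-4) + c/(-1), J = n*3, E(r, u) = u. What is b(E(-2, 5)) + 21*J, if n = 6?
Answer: 374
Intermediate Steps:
J = 18 (J = 6*3 = 18)
b(c) = 1 - c (b(c) = -4*(-¼) + c*(-1) = 1 - c)
b(E(-2, 5)) + 21*J = (1 - 1*5) + 21*18 = (1 - 5) + 378 = -4 + 378 = 374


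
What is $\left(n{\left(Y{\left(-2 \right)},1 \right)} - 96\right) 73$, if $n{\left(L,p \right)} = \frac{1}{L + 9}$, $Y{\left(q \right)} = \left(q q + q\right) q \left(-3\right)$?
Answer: $- \frac{147095}{21} \approx -7004.5$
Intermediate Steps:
$Y{\left(q \right)} = - 3 q \left(q + q^{2}\right)$ ($Y{\left(q \right)} = \left(q^{2} + q\right) q \left(-3\right) = \left(q + q^{2}\right) q \left(-3\right) = q \left(q + q^{2}\right) \left(-3\right) = - 3 q \left(q + q^{2}\right)$)
$n{\left(L,p \right)} = \frac{1}{9 + L}$
$\left(n{\left(Y{\left(-2 \right)},1 \right)} - 96\right) 73 = \left(\frac{1}{9 + 3 \left(-2\right)^{2} \left(-1 - -2\right)} - 96\right) 73 = \left(\frac{1}{9 + 3 \cdot 4 \left(-1 + 2\right)} - 96\right) 73 = \left(\frac{1}{9 + 3 \cdot 4 \cdot 1} - 96\right) 73 = \left(\frac{1}{9 + 12} - 96\right) 73 = \left(\frac{1}{21} - 96\right) 73 = \left(- \frac{2015}{21}\right) 73 = - \frac{147095}{21}$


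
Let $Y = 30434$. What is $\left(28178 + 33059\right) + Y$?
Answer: $91671$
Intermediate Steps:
$\left(28178 + 33059\right) + Y = \left(28178 + 33059\right) + 30434 = 61237 + 30434 = 91671$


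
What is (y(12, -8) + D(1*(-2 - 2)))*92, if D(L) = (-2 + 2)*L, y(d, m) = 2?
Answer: 184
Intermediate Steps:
D(L) = 0 (D(L) = 0*L = 0)
(y(12, -8) + D(1*(-2 - 2)))*92 = (2 + 0)*92 = 2*92 = 184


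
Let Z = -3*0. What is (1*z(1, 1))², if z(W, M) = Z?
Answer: 0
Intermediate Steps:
Z = 0
z(W, M) = 0
(1*z(1, 1))² = (1*0)² = 0² = 0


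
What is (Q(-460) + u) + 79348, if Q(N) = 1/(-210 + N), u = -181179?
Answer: -68226771/670 ≈ -1.0183e+5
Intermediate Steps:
(Q(-460) + u) + 79348 = (1/(-210 - 460) - 181179) + 79348 = (1/(-670) - 181179) + 79348 = (-1/670 - 181179) + 79348 = -121389931/670 + 79348 = -68226771/670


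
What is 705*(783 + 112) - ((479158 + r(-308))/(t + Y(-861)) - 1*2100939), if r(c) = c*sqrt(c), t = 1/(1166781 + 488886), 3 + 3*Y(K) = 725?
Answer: 1087775668807740/398463859 + 1019890872*I*sqrt(77)/398463859 ≈ 2.7299e+6 + 22.46*I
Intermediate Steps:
Y(K) = 722/3 (Y(K) = -1 + (1/3)*725 = -1 + 725/3 = 722/3)
t = 1/1655667 ≈ 6.0399e-7
r(c) = c**(3/2)
705*(783 + 112) - ((479158 + r(-308))/(t + Y(-861)) - 1*2100939) = 705*(783 + 112) - ((479158 + (-308)**(3/2))/(1/1655667 + 722/3) - 1*2100939) = 705*895 - ((479158 - 616*I*sqrt(77))/(398463859/1655667) - 2100939) = 630975 - ((479158 - 616*I*sqrt(77))*(1655667/398463859) - 2100939) = 630975 - ((793326088386/398463859 - 1019890872*I*sqrt(77)/398463859) - 2100939) = 630975 - (-836354935375215/398463859 - 1019890872*I*sqrt(77)/398463859) = 630975 + (836354935375215/398463859 + 1019890872*I*sqrt(77)/398463859) = 1087775668807740/398463859 + 1019890872*I*sqrt(77)/398463859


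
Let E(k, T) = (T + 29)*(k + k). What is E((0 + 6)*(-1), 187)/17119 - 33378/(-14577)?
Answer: 177871466/83181221 ≈ 2.1384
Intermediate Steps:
E(k, T) = 2*k*(29 + T) (E(k, T) = (29 + T)*(2*k) = 2*k*(29 + T))
E((0 + 6)*(-1), 187)/17119 - 33378/(-14577) = (2*((0 + 6)*(-1))*(29 + 187))/17119 - 33378/(-14577) = (2*(6*(-1))*216)*(1/17119) - 33378*(-1/14577) = (2*(-6)*216)*(1/17119) + 11126/4859 = -2592*1/17119 + 11126/4859 = -2592/17119 + 11126/4859 = 177871466/83181221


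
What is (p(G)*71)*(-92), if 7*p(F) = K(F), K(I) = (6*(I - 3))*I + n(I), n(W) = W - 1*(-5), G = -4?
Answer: -1103908/7 ≈ -1.5770e+5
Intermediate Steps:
n(W) = 5 + W (n(W) = W + 5 = 5 + W)
K(I) = 5 + I + I*(-18 + 6*I) (K(I) = (6*(I - 3))*I + (5 + I) = (6*(-3 + I))*I + (5 + I) = (-18 + 6*I)*I + (5 + I) = I*(-18 + 6*I) + (5 + I) = 5 + I + I*(-18 + 6*I))
p(F) = 5/7 - 17*F/7 + 6*F²/7 (p(F) = (5 - 17*F + 6*F²)/7 = 5/7 - 17*F/7 + 6*F²/7)
(p(G)*71)*(-92) = ((5/7 - 17/7*(-4) + (6/7)*(-4)²)*71)*(-92) = ((5/7 + 68/7 + (6/7)*16)*71)*(-92) = ((5/7 + 68/7 + 96/7)*71)*(-92) = ((169/7)*71)*(-92) = (11999/7)*(-92) = -1103908/7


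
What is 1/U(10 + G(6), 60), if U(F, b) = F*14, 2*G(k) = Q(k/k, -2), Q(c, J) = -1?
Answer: 1/133 ≈ 0.0075188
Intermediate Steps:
G(k) = -½ (G(k) = (½)*(-1) = -½)
U(F, b) = 14*F
1/U(10 + G(6), 60) = 1/(14*(10 - ½)) = 1/(14*(19/2)) = 1/133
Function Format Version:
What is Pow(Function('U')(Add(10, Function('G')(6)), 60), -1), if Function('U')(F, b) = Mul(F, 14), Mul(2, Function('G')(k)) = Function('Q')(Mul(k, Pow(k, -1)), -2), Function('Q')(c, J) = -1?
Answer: Rational(1, 133) ≈ 0.0075188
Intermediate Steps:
Function('G')(k) = Rational(-1, 2) (Function('G')(k) = Mul(Rational(1, 2), -1) = Rational(-1, 2))
Function('U')(F, b) = Mul(14, F)
Pow(Function('U')(Add(10, Function('G')(6)), 60), -1) = Pow(Mul(14, Add(10, Rational(-1, 2))), -1) = Pow(Mul(14, Rational(19, 2)), -1) = Pow(133, -1) = Rational(1, 133)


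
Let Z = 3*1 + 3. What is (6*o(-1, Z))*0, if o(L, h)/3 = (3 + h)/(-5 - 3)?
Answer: 0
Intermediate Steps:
Z = 6 (Z = 3 + 3 = 6)
o(L, h) = -9/8 - 3*h/8 (o(L, h) = 3*((3 + h)/(-5 - 3)) = 3*((3 + h)/(-8)) = 3*((3 + h)*(-⅛)) = 3*(-3/8 - h/8) = -9/8 - 3*h/8)
(6*o(-1, Z))*0 = (6*(-9/8 - 3/8*6))*0 = (6*(-9/8 - 9/4))*0 = (6*(-27/8))*0 = -81/4*0 = 0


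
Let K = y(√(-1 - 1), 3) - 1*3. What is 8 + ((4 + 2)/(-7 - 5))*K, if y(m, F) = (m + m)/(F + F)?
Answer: 19/2 - I*√2/6 ≈ 9.5 - 0.2357*I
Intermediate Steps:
y(m, F) = m/F (y(m, F) = (2*m)/((2*F)) = (2*m)*(1/(2*F)) = m/F)
K = -3 + I*√2/3 (K = √(-1 - 1)/3 - 1*3 = √(-2)*(⅓) - 3 = (I*√2)*(⅓) - 3 = I*√2/3 - 3 = -3 + I*√2/3 ≈ -3.0 + 0.4714*I)
8 + ((4 + 2)/(-7 - 5))*K = 8 + ((4 + 2)/(-7 - 5))*(-3 + I*√2/3) = 8 + (6/(-12))*(-3 + I*√2/3) = 8 + (6*(-1/12))*(-3 + I*√2/3) = 8 - (-3 + I*√2/3)/2 = 8 + (3/2 - I*√2/6) = 19/2 - I*√2/6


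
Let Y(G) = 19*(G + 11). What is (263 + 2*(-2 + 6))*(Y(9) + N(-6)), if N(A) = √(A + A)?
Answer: 102980 + 542*I*√3 ≈ 1.0298e+5 + 938.77*I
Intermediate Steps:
N(A) = √2*√A (N(A) = √(2*A) = √2*√A)
Y(G) = 209 + 19*G (Y(G) = 19*(11 + G) = 209 + 19*G)
(263 + 2*(-2 + 6))*(Y(9) + N(-6)) = (263 + 2*(-2 + 6))*((209 + 19*9) + √2*√(-6)) = (263 + 2*4)*((209 + 171) + √2*(I*√6)) = (263 + 8)*(380 + 2*I*√3) = 271*(380 + 2*I*√3) = 102980 + 542*I*√3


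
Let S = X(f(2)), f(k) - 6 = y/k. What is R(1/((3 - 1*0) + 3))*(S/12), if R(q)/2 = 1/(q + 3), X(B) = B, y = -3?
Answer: 9/38 ≈ 0.23684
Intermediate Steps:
f(k) = 6 - 3/k
S = 9/2 (S = 6 - 3/2 = 9/2 ≈ 4.5000)
R(q) = 2/(3 + q) (R(q) = 2/(q + 3) = 2/(3 + q))
R(1/((3 - 1*0) + 3))*(S/12) = (2/(3 + 1/((3 - 1*0) + 3)))*((9/2)/12) = (2/(3 + 1/((3 + 0) + 3)))*((9/2)*(1/12)) = (2/(3 + 1/(3 + 3)))*(3/8) = (2/(3 + 1/6))*(3/8) = (2/(19/6))*(3/8) = (2*(6/19))*(3/8) = (12/19)*(3/8) = 9/38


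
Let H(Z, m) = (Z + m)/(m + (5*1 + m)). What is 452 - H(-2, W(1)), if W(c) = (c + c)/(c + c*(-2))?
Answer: 456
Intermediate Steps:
W(c) = -2 (W(c) = (2*c)/(c - 2*c) = (2*c)/((-c)) = (2*c)*(-1/c) = -2)
H(Z, m) = (Z + m)/(5 + 2*m) (H(Z, m) = (Z + m)/(m + (5 + m)) = (Z + m)/(5 + 2*m))
452 - H(-2, W(1)) = 452 - (-2 - 2)/(5 + 2*(-2)) = 452 - (-4)/(5 - 4) = 452 - (-4)/1 = 452 - (-4) = 452 - 1*(-4) = 452 + 4 = 456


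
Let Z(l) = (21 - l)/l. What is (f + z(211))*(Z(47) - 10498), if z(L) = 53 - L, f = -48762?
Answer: 24138693440/47 ≈ 5.1359e+8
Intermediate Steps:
Z(l) = (21 - l)/l
(f + z(211))*(Z(47) - 10498) = (-48762 + (53 - 1*211))*((21 - 1*47)/47 - 10498) = (-48762 + (53 - 211))*((21 - 47)/47 - 10498) = (-48762 - 158)*((1/47)*(-26) - 10498) = -48920*(-26/47 - 10498) = -48920*(-493432/47) = 24138693440/47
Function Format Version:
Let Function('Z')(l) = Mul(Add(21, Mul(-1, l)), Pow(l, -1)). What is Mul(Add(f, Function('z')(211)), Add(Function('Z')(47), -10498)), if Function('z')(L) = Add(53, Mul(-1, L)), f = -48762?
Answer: Rational(24138693440, 47) ≈ 5.1359e+8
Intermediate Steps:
Function('Z')(l) = Mul(Pow(l, -1), Add(21, Mul(-1, l)))
Mul(Add(f, Function('z')(211)), Add(Function('Z')(47), -10498)) = Mul(Add(-48762, Add(53, Mul(-1, 211))), Add(Mul(Pow(47, -1), Add(21, Mul(-1, 47))), -10498)) = Mul(Add(-48762, Add(53, -211)), Add(Mul(Rational(1, 47), Add(21, -47)), -10498)) = Mul(Add(-48762, -158), Add(Mul(Rational(1, 47), -26), -10498)) = Mul(-48920, Add(Rational(-26, 47), -10498)) = Mul(-48920, Rational(-493432, 47)) = Rational(24138693440, 47)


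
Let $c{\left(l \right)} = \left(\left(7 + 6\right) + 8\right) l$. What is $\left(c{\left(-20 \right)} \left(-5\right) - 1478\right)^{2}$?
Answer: $386884$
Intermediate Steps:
$c{\left(l \right)} = 21 l$ ($c{\left(l \right)} = \left(13 + 8\right) l = 21 l$)
$\left(c{\left(-20 \right)} \left(-5\right) - 1478\right)^{2} = \left(21 \left(-20\right) \left(-5\right) - 1478\right)^{2} = \left(\left(-420\right) \left(-5\right) - 1478\right)^{2} = \left(2100 - 1478\right)^{2} = 622^{2} = 386884$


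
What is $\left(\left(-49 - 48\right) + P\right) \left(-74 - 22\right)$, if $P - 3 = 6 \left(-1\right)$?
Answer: $9600$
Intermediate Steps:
$P = -3$ ($P = 3 + 6 \left(-1\right) = 3 - 6 = -3$)
$\left(\left(-49 - 48\right) + P\right) \left(-74 - 22\right) = \left(\left(-49 - 48\right) - 3\right) \left(-74 - 22\right) = \left(-97 - 3\right) \left(-96\right) = \left(-100\right) \left(-96\right) = 9600$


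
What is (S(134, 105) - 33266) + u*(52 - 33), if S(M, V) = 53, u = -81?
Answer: -34752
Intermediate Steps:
(S(134, 105) - 33266) + u*(52 - 33) = (53 - 33266) - 81*(52 - 33) = -33213 - 81*19 = -33213 - 1539 = -34752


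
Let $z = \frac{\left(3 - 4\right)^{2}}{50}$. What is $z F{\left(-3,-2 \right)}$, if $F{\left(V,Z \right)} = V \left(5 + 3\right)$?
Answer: $- \frac{12}{25} \approx -0.48$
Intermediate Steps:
$F{\left(V,Z \right)} = 8 V$ ($F{\left(V,Z \right)} = V 8 = 8 V$)
$z = \frac{1}{50}$ ($z = \left(-1\right)^{2} \cdot \frac{1}{50} = 1 \cdot \frac{1}{50} = \frac{1}{50} \approx 0.02$)
$z F{\left(-3,-2 \right)} = \frac{8 \left(-3\right)}{50} = \frac{1}{50} \left(-24\right) = - \frac{12}{25}$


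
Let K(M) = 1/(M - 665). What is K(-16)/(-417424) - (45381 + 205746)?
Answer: -71386803493487/284265744 ≈ -2.5113e+5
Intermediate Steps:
K(M) = 1/(-665 + M)
K(-16)/(-417424) - (45381 + 205746) = 1/(-665 - 16*(-417424)) - (45381 + 205746) = -1/417424/(-681) - 1*251127 = -1/681*(-1/417424) - 251127 = 1/284265744 - 251127 = -71386803493487/284265744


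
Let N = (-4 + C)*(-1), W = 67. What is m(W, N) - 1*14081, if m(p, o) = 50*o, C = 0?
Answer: -13881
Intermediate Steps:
N = 4 (N = (-4 + 0)*(-1) = -4*(-1) = 4)
m(W, N) - 1*14081 = 50*4 - 1*14081 = 200 - 14081 = -13881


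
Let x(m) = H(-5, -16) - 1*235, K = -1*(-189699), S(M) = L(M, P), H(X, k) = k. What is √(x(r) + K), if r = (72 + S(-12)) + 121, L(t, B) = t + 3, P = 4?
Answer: 2*√47362 ≈ 435.26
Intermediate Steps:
L(t, B) = 3 + t
S(M) = 3 + M
K = 189699
r = 184 (r = (72 + (3 - 12)) + 121 = (72 - 9) + 121 = 63 + 121 = 184)
x(m) = -251 (x(m) = -16 - 1*235 = -16 - 235 = -251)
√(x(r) + K) = √(-251 + 189699) = √189448 = 2*√47362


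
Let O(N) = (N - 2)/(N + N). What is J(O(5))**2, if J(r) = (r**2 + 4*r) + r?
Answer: 25281/10000 ≈ 2.5281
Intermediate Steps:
O(N) = (-2 + N)/(2*N) (O(N) = (-2 + N)/((2*N)) = (-2 + N)*(1/(2*N)) = (-2 + N)/(2*N))
J(r) = r**2 + 5*r
J(O(5))**2 = (((1/2)*(-2 + 5)/5)*(5 + (1/2)*(-2 + 5)/5))**2 = (((1/2)*(1/5)*3)*(5 + (1/2)*(1/5)*3))**2 = (3*(5 + 3/10)/10)**2 = ((3/10)*(53/10))**2 = (159/100)**2 = 25281/10000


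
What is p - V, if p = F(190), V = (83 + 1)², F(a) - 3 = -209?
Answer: -7262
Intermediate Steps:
F(a) = -206 (F(a) = 3 - 209 = -206)
V = 7056 (V = 84² = 7056)
p = -206
p - V = -206 - 1*7056 = -206 - 7056 = -7262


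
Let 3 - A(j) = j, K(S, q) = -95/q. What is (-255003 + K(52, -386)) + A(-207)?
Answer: -98350003/386 ≈ -2.5479e+5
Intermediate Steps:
A(j) = 3 - j
(-255003 + K(52, -386)) + A(-207) = (-255003 - 95/(-386)) + (3 - 1*(-207)) = (-255003 - 95*(-1/386)) + (3 + 207) = (-255003 + 95/386) + 210 = -98431063/386 + 210 = -98350003/386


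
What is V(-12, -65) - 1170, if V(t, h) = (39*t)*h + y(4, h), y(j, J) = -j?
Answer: 29246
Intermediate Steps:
V(t, h) = -4 + 39*h*t (V(t, h) = (39*t)*h - 1*4 = 39*h*t - 4 = -4 + 39*h*t)
V(-12, -65) - 1170 = (-4 + 39*(-65)*(-12)) - 1170 = (-4 + 30420) - 1170 = 30416 - 1170 = 29246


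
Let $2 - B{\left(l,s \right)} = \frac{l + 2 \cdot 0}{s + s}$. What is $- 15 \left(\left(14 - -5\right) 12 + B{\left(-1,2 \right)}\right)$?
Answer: $- \frac{13815}{4} \approx -3453.8$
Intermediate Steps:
$B{\left(l,s \right)} = 2 - \frac{l}{2 s}$ ($B{\left(l,s \right)} = 2 - \frac{l + 2 \cdot 0}{s + s} = 2 - \frac{l + 0}{2 s} = 2 - l \frac{1}{2 s} = 2 - \frac{l}{2 s}$)
$- 15 \left(\left(14 - -5\right) 12 + B{\left(-1,2 \right)}\right) = - 15 \left(\left(14 - -5\right) 12 + \left(2 - - \frac{1}{2 \cdot 2}\right)\right) = - 15 \left(\left(14 + 5\right) 12 + \left(2 - \left(- \frac{1}{2}\right) \frac{1}{2}\right)\right) = - 15 \left(19 \cdot 12 + \left(2 + \frac{1}{4}\right)\right) = - 15 \left(228 + \frac{9}{4}\right) = \left(-15\right) \frac{921}{4} = - \frac{13815}{4}$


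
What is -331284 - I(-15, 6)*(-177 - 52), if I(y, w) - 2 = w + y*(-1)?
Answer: -326017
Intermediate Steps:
I(y, w) = 2 + w - y (I(y, w) = 2 + (w + y*(-1)) = 2 + (w - y) = 2 + w - y)
-331284 - I(-15, 6)*(-177 - 52) = -331284 - (2 + 6 - 1*(-15))*(-177 - 52) = -331284 - (2 + 6 + 15)*(-229) = -331284 - 23*(-229) = -331284 - 1*(-5267) = -331284 + 5267 = -326017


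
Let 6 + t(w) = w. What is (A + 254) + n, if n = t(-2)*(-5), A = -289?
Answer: 5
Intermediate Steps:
t(w) = -6 + w
n = 40 (n = (-6 - 2)*(-5) = -8*(-5) = 40)
(A + 254) + n = (-289 + 254) + 40 = -35 + 40 = 5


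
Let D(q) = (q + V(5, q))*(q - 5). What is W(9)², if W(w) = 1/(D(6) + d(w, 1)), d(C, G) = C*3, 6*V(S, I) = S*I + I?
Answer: 1/1521 ≈ 0.00065746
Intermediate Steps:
V(S, I) = I/6 + I*S/6 (V(S, I) = (S*I + I)/6 = (I*S + I)/6 = (I + I*S)/6 = I/6 + I*S/6)
d(C, G) = 3*C
D(q) = 2*q*(-5 + q) (D(q) = (q + q*(1 + 5)/6)*(q - 5) = (q + (⅙)*q*6)*(-5 + q) = (q + q)*(-5 + q) = (2*q)*(-5 + q) = 2*q*(-5 + q))
W(w) = 1/(12 + 3*w) (W(w) = 1/(2*6*(-5 + 6) + 3*w) = 1/(2*6*1 + 3*w) = 1/(12 + 3*w))
W(9)² = (1/(3*(4 + 9)))² = ((⅓)/13)² = ((⅓)*(1/13))² = (1/39)² = 1/1521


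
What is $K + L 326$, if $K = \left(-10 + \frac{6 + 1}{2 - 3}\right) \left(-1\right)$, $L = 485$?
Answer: $158127$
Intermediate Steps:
$K = 17$ ($K = \left(-10 + \frac{7}{-1}\right) \left(-1\right) = \left(-10 + 7 \left(-1\right)\right) \left(-1\right) = \left(-10 - 7\right) \left(-1\right) = \left(-17\right) \left(-1\right) = 17$)
$K + L 326 = 17 + 485 \cdot 326 = 17 + 158110 = 158127$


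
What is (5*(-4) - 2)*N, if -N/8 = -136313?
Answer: -23991088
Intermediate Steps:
N = 1090504 (N = -8*(-136313) = 1090504)
(5*(-4) - 2)*N = (5*(-4) - 2)*1090504 = (-20 - 2)*1090504 = -22*1090504 = -23991088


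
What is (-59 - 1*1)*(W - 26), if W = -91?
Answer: 7020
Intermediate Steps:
(-59 - 1*1)*(W - 26) = (-59 - 1*1)*(-91 - 26) = (-59 - 1)*(-117) = -60*(-117) = 7020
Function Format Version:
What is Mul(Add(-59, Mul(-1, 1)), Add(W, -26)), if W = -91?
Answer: 7020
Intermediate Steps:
Mul(Add(-59, Mul(-1, 1)), Add(W, -26)) = Mul(Add(-59, Mul(-1, 1)), Add(-91, -26)) = Mul(Add(-59, -1), -117) = Mul(-60, -117) = 7020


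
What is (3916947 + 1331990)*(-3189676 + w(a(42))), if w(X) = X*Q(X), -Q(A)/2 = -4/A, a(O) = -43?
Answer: -16742366382916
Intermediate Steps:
Q(A) = 8/A (Q(A) = -(-8)/A = 8/A)
w(X) = 8 (w(X) = X*(8/X) = 8)
(3916947 + 1331990)*(-3189676 + w(a(42))) = (3916947 + 1331990)*(-3189676 + 8) = 5248937*(-3189668) = -16742366382916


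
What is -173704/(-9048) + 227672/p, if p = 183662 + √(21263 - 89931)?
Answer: 48731935604215/2384416535592 - 28459*I*√17167/2108237432 ≈ 20.438 - 0.0017687*I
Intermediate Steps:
p = 183662 + 2*I*√17167 (p = 183662 + √(-68668) = 183662 + 2*I*√17167 ≈ 1.8366e+5 + 262.05*I)
-173704/(-9048) + 227672/p = -173704/(-9048) + 227672/(183662 + 2*I*√17167) = -173704*(-1/9048) + 227672/(183662 + 2*I*√17167) = 21713/1131 + 227672/(183662 + 2*I*√17167)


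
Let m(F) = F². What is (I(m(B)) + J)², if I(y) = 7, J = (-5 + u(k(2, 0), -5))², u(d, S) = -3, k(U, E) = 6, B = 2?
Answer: 5041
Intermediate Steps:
J = 64 (J = (-5 - 3)² = (-8)² = 64)
(I(m(B)) + J)² = (7 + 64)² = 71² = 5041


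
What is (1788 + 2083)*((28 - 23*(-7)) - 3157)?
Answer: -11489128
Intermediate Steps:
(1788 + 2083)*((28 - 23*(-7)) - 3157) = 3871*((28 + 161) - 3157) = 3871*(189 - 3157) = 3871*(-2968) = -11489128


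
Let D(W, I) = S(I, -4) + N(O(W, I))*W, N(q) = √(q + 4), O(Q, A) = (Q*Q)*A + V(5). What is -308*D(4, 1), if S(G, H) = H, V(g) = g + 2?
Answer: 1232 - 3696*√3 ≈ -5169.7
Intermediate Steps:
V(g) = 2 + g
O(Q, A) = 7 + A*Q² (O(Q, A) = (Q*Q)*A + (2 + 5) = Q²*A + 7 = A*Q² + 7 = 7 + A*Q²)
N(q) = √(4 + q)
D(W, I) = -4 + W*√(11 + I*W²) (D(W, I) = -4 + √(4 + (7 + I*W²))*W = -4 + √(11 + I*W²)*W = -4 + W*√(11 + I*W²))
-308*D(4, 1) = -308*(-4 + 4*√(11 + 1*4²)) = -308*(-4 + 4*√(11 + 1*16)) = -308*(-4 + 4*√(11 + 16)) = -308*(-4 + 4*√27) = -308*(-4 + 4*(3*√3)) = -308*(-4 + 12*√3) = 1232 - 3696*√3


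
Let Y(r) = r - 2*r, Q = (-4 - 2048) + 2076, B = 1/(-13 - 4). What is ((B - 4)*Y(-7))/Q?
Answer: -161/136 ≈ -1.1838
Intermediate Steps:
B = -1/17 (B = 1/(-17) = -1/17 ≈ -0.058824)
Q = 24 (Q = -2052 + 2076 = 24)
Y(r) = -r
((B - 4)*Y(-7))/Q = ((-1/17 - 4)*(-1*(-7)))/24 = -69/17*7*(1/24) = -483/17*1/24 = -161/136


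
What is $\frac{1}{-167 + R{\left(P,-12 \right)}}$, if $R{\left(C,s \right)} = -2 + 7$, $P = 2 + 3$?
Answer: $- \frac{1}{162} \approx -0.0061728$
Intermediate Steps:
$P = 5$
$R{\left(C,s \right)} = 5$
$\frac{1}{-167 + R{\left(P,-12 \right)}} = \frac{1}{-167 + 5} = \frac{1}{-162} = - \frac{1}{162}$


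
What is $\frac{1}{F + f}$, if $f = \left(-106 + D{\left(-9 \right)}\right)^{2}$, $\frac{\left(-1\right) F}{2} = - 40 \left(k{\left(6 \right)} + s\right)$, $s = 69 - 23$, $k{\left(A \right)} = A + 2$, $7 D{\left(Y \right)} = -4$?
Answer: $\frac{49}{768196} \approx 6.3786 \cdot 10^{-5}$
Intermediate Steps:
$D{\left(Y \right)} = - \frac{4}{7}$ ($D{\left(Y \right)} = \frac{1}{7} \left(-4\right) = - \frac{4}{7}$)
$k{\left(A \right)} = 2 + A$
$s = 46$
$F = 4320$ ($F = - 2 \left(- 40 \left(\left(2 + 6\right) + 46\right)\right) = - 2 \left(- 40 \left(8 + 46\right)\right) = - 2 \left(\left(-40\right) 54\right) = \left(-2\right) \left(-2160\right) = 4320$)
$f = \frac{556516}{49}$ ($f = \left(-106 - \frac{4}{7}\right)^{2} = \left(- \frac{746}{7}\right)^{2} = \frac{556516}{49} \approx 11357.0$)
$\frac{1}{F + f} = \frac{1}{4320 + \frac{556516}{49}} = \frac{1}{\frac{768196}{49}} = \frac{49}{768196}$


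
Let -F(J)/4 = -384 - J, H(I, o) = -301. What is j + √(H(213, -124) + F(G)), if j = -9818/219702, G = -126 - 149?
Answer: -4909/109851 + 3*√15 ≈ 11.574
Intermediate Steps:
G = -275
F(J) = 1536 + 4*J (F(J) = -4*(-384 - J) = 1536 + 4*J)
j = -4909/109851 (j = -9818*1/219702 = -4909/109851 ≈ -0.044688)
j + √(H(213, -124) + F(G)) = -4909/109851 + √(-301 + (1536 + 4*(-275))) = -4909/109851 + √(-301 + (1536 - 1100)) = -4909/109851 + √(-301 + 436) = -4909/109851 + √135 = -4909/109851 + 3*√15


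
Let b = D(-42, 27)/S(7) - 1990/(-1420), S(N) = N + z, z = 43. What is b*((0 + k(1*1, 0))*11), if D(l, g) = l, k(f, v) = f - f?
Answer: 0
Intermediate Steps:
k(f, v) = 0
S(N) = 43 + N (S(N) = N + 43 = 43 + N)
b = 1993/3550 (b = -42/(43 + 7) - 1990/(-1420) = -42/50 - 1990*(-1/1420) = -42*1/50 + 199/142 = -21/25 + 199/142 = 1993/3550 ≈ 0.56141)
b*((0 + k(1*1, 0))*11) = 1993*((0 + 0)*11)/3550 = 1993*(0*11)/3550 = (1993/3550)*0 = 0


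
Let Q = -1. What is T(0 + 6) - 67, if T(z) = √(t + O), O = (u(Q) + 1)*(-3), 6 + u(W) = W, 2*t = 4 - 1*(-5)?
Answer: -67 + 3*√10/2 ≈ -62.257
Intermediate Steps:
t = 9/2 (t = (4 - 1*(-5))/2 = (4 + 5)/2 = (½)*9 = 9/2 ≈ 4.5000)
u(W) = -6 + W
O = 18 (O = ((-6 - 1) + 1)*(-3) = (-7 + 1)*(-3) = -6*(-3) = 18)
T(z) = 3*√10/2 (T(z) = √(9/2 + 18) = √(45/2) = 3*√10/2)
T(0 + 6) - 67 = 3*√10/2 - 67 = -67 + 3*√10/2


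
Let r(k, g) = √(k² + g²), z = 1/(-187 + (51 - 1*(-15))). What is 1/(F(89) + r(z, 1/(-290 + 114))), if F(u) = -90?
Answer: -337328640/30359577223 - 1936*√377/30359577223 ≈ -0.011112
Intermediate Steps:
z = -1/121 (z = 1/(-187 + (51 + 15)) = 1/(-187 + 66) = 1/(-121) = -1/121 ≈ -0.0082645)
r(k, g) = √(g² + k²)
1/(F(89) + r(z, 1/(-290 + 114))) = 1/(-90 + √((1/(-290 + 114))² + (-1/121)²)) = 1/(-90 + √((1/(-176))² + 1/14641)) = 1/(-90 + √((-1/176)² + 1/14641)) = 1/(-90 + √(1/30976 + 1/14641)) = 1/(-90 + √(377/3748096)) = 1/(-90 + √377/1936)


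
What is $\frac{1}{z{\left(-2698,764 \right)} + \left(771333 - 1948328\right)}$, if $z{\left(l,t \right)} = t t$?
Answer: $- \frac{1}{593299} \approx -1.6855 \cdot 10^{-6}$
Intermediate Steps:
$z{\left(l,t \right)} = t^{2}$
$\frac{1}{z{\left(-2698,764 \right)} + \left(771333 - 1948328\right)} = \frac{1}{764^{2} + \left(771333 - 1948328\right)} = \frac{1}{583696 - 1176995} = \frac{1}{-593299} = - \frac{1}{593299}$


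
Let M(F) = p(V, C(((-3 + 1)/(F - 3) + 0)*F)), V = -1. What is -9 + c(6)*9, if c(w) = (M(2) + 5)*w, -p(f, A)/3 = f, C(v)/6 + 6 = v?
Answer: 423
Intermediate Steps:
C(v) = -36 + 6*v
p(f, A) = -3*f
M(F) = 3 (M(F) = -3*(-1) = 3)
c(w) = 8*w (c(w) = (3 + 5)*w = 8*w)
-9 + c(6)*9 = -9 + (8*6)*9 = -9 + 48*9 = -9 + 432 = 423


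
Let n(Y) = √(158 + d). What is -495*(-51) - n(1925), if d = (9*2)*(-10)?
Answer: 25245 - I*√22 ≈ 25245.0 - 4.6904*I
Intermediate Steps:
d = -180 (d = 18*(-10) = -180)
n(Y) = I*√22 (n(Y) = √(158 - 180) = √(-22) = I*√22)
-495*(-51) - n(1925) = -495*(-51) - I*√22 = 25245 - I*√22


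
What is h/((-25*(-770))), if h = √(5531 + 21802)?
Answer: 3*√3037/19250 ≈ 0.0085884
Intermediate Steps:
h = 3*√3037 (h = √27333 = 3*√3037 ≈ 165.33)
h/((-25*(-770))) = (3*√3037)/((-25*(-770))) = (3*√3037)/19250 = (3*√3037)*(1/19250) = 3*√3037/19250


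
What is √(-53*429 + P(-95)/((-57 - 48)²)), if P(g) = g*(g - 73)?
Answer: I*√250659465/105 ≈ 150.78*I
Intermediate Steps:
P(g) = g*(-73 + g)
√(-53*429 + P(-95)/((-57 - 48)²)) = √(-53*429 + (-95*(-73 - 95))/((-57 - 48)²)) = √(-22737 + (-95*(-168))/((-105)²)) = √(-22737 + 15960/11025) = √(-22737 + 15960*(1/11025)) = √(-22737 + 152/105) = √(-2387233/105) = I*√250659465/105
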